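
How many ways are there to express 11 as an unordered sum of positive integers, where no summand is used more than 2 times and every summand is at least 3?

Enumerating:
11
3+8
4+7
5+6
3+3+5
3+4+4

6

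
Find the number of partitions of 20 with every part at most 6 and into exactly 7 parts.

There are too many to list fully; the first 12 (by largest part) are:
1+1+1+1+4+6+6
1+1+1+2+3+6+6
1+1+2+2+2+6+6
1+1+1+1+5+5+6
1+1+1+2+4+5+6
1+1+1+3+3+5+6
1+1+2+2+3+5+6
1+2+2+2+2+5+6
1+1+1+3+4+4+6
1+1+2+2+4+4+6
1+1+2+3+3+4+6
1+2+2+2+3+4+6
…and 27 more, for 39 total.

39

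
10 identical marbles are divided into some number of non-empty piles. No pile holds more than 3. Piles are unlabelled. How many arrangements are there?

Enumerating:
3+3+3+1
3+3+2+2
3+3+2+1+1
3+3+1+1+1+1
3+2+2+2+1
3+2+2+1+1+1
3+2+1+1+1+1+1
3+1+1+1+1+1+1+1
2+2+2+2+2
2+2+2+2+1+1
2+2+2+1+1+1+1
2+2+1+1+1+1+1+1
2+1+1+1+1+1+1+1+1
1+1+1+1+1+1+1+1+1+1

14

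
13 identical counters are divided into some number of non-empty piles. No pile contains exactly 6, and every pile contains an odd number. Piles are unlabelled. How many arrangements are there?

Enumerating:
13
11 + 1 + 1
9 + 3 + 1
9 + 1 + 1 + 1 + 1
7 + 5 + 1
7 + 3 + 3
7 + 3 + 1 + 1 + 1
7 + 1 + 1 + 1 + 1 + 1 + 1
5 + 5 + 3
5 + 5 + 1 + 1 + 1
5 + 3 + 3 + 1 + 1
5 + 3 + 1 + 1 + 1 + 1 + 1
5 + 1 + 1 + 1 + 1 + 1 + 1 + 1 + 1
3 + 3 + 3 + 3 + 1
3 + 3 + 3 + 1 + 1 + 1 + 1
3 + 3 + 1 + 1 + 1 + 1 + 1 + 1 + 1
3 + 1 + 1 + 1 + 1 + 1 + 1 + 1 + 1 + 1 + 1
1 + 1 + 1 + 1 + 1 + 1 + 1 + 1 + 1 + 1 + 1 + 1 + 1

18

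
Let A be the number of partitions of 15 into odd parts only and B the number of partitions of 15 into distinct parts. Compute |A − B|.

Partitions of 15 into odd parts only: 27.
Partitions of 15 into distinct parts: 27.
|27 − 27| = 0.

0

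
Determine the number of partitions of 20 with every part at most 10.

Counting exhaustively, 530 partitions satisfy the conditions.

530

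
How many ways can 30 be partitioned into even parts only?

Direct enumeration gives 176 partitions.

176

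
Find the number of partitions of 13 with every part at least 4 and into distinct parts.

Enumerating:
13
9+4
8+5
7+6

4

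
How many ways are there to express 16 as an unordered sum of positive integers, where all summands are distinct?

A partial list (first 12 by largest part):
16
15,1
14,2
13,3
13,2,1
12,4
12,3,1
11,5
11,4,1
11,3,2
10,6
10,5,1
…and 20 more, for 32 total.

32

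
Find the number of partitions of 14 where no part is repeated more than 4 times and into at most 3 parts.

Enumerating:
14
1, 13
2, 12
1, 1, 12
3, 11
1, 2, 11
4, 10
1, 3, 10
2, 2, 10
5, 9
1, 4, 9
2, 3, 9
6, 8
1, 5, 8
2, 4, 8
3, 3, 8
7, 7
1, 6, 7
2, 5, 7
3, 4, 7
2, 6, 6
3, 5, 6
4, 4, 6
4, 5, 5

24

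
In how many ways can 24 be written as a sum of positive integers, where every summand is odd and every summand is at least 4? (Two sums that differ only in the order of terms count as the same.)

6

The partitions of 24 that satisfy the conditions:
5,19
7,17
9,15
11,13
5,5,5,9
5,5,7,7
Counting gives 6.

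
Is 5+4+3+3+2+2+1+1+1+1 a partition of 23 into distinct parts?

The parts sum to 23, and the condition 'all summands are distinct' is violated.

No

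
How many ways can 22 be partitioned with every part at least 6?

They are:
22
16, 6
15, 7
14, 8
13, 9
12, 10
11, 11
10, 6, 6
9, 7, 6
8, 8, 6
8, 7, 7

11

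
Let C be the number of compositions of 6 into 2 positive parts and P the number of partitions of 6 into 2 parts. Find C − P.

Ordered (compositions into 2 parts): C(5,1) = 5.
Unordered (partitions into 2 parts): 3.
Difference: 5 − 3 = 2.

2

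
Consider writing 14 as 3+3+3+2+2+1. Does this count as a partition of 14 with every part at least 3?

No

The parts sum to 14, and the condition 'every summand is at least 3' is violated.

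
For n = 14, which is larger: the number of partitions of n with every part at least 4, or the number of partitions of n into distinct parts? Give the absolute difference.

15

Partitions of 14 with every part at least 4: 7.
Partitions of 14 into distinct parts: 22.
|7 − 22| = 15.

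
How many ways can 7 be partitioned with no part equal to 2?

The partitions of 7 that satisfy the conditions:
7
6,1
5,1,1
4,3
4,1,1,1
3,3,1
3,1,1,1,1
1,1,1,1,1,1,1
Counting gives 8.

8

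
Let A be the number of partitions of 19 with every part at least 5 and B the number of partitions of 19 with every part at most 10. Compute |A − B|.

413

Partitions of 19 with every part at least 5: 10.
Partitions of 19 with every part at most 10: 423.
|10 − 423| = 413.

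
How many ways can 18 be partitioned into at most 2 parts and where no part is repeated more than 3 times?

Listing the qualifying partitions of 18:
18
17, 1
16, 2
15, 3
14, 4
13, 5
12, 6
11, 7
10, 8
9, 9
That's 10 in total.

10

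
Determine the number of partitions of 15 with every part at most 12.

Counting exhaustively, 172 partitions satisfy the conditions.

172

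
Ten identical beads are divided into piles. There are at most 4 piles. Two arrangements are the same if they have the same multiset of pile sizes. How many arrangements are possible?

Listing the qualifying partitions of 10:
10
9+1
8+2
8+1+1
7+3
7+2+1
7+1+1+1
6+4
6+3+1
6+2+2
6+2+1+1
5+5
5+4+1
5+3+2
5+3+1+1
5+2+2+1
4+4+2
4+4+1+1
4+3+3
4+3+2+1
4+2+2+2
3+3+3+1
3+3+2+2
That's 23 in total.

23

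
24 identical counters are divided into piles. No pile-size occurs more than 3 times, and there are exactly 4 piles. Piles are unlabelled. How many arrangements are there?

Counting exhaustively, 107 partitions satisfy the conditions.

107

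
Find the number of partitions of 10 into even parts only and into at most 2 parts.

Enumerating:
10
8+2
6+4

3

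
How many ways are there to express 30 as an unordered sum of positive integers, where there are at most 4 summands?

297

There are 297 such partitions.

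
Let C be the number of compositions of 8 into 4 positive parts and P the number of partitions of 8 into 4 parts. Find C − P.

30

Ordered (compositions into 4 parts): C(7,3) = 35.
Unordered (partitions into 4 parts): 5.
Difference: 35 − 5 = 30.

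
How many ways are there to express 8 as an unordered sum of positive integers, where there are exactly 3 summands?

5

Listing the qualifying partitions of 8:
6 + 1 + 1
5 + 2 + 1
4 + 3 + 1
4 + 2 + 2
3 + 3 + 2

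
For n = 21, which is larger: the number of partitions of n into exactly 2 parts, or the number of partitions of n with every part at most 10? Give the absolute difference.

Partitions of 21 into exactly 2 parts: 10.
Partitions of 21 with every part at most 10: 653.
|10 − 653| = 643.

643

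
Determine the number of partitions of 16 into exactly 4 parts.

A partial list (first 12 by largest part):
1, 1, 1, 13
1, 1, 2, 12
1, 1, 3, 11
1, 2, 2, 11
1, 1, 4, 10
1, 2, 3, 10
2, 2, 2, 10
1, 1, 5, 9
1, 2, 4, 9
1, 3, 3, 9
2, 2, 3, 9
1, 1, 6, 8
…and 22 more, for 34 total.

34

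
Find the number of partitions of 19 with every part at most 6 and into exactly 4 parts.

6

The partitions of 19 that satisfy the conditions:
6 + 6 + 6 + 1
6 + 6 + 5 + 2
6 + 6 + 4 + 3
6 + 5 + 5 + 3
6 + 5 + 4 + 4
5 + 5 + 5 + 4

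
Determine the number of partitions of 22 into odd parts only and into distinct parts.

8

Listing the qualifying partitions of 22:
21+1
19+3
17+5
15+7
13+9
13+5+3+1
11+7+3+1
9+7+5+1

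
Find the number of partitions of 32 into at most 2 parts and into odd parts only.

Enumerating:
31,1
29,3
27,5
25,7
23,9
21,11
19,13
17,15
That's 8 in total.

8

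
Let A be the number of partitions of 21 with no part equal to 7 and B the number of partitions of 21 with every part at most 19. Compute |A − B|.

Partitions of 21 with no part equal to 7: 657.
Partitions of 21 with every part at most 19: 790.
|657 − 790| = 133.

133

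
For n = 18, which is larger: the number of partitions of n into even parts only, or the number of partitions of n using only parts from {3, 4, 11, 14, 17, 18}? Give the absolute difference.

Partitions of 18 into even parts only: 30.
Partitions of 18 using only parts from {3, 4, 11, 14, 17, 18}: 5.
|30 − 5| = 25.

25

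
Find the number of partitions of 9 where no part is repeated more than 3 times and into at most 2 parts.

They are:
9
8 + 1
7 + 2
6 + 3
5 + 4

5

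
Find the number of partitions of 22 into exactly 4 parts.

84

A full systematic count gives 84.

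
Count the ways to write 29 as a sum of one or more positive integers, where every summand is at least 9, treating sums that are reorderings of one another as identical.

They are:
29
9+20
10+19
11+18
12+17
13+16
14+15
9+9+11
9+10+10
That's 9 in total.

9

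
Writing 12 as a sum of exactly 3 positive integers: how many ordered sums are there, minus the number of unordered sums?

Compositions: C(11,2) = 55.
Unordered (partitions into 3 parts): 12.
Difference: 55 − 12 = 43.

43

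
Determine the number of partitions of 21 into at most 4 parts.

120

A full systematic count gives 120.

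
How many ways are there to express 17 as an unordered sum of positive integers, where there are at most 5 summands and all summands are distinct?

38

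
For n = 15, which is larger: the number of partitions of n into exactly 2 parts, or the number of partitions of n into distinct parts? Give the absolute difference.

20

Partitions of 15 into exactly 2 parts: 7.
Partitions of 15 into distinct parts: 27.
|7 − 27| = 20.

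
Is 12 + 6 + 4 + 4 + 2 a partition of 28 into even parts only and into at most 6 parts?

Yes

The parts sum to 28, and the condition 'every summand is even' holds; the condition 'there are at most 6 summands' holds.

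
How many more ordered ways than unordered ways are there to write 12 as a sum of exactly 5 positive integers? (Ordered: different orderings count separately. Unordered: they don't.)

Compositions: C(11,4) = 330.
Unordered (partitions into 5 parts): 13.
Difference: 330 − 13 = 317.

317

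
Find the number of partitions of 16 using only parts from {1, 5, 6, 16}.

9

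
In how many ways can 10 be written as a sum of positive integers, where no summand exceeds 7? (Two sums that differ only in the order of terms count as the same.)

38

A partial list (first 12 by largest part):
7+3
7+2+1
7+1+1+1
6+4
6+3+1
6+2+2
6+2+1+1
6+1+1+1+1
5+5
5+4+1
5+3+2
5+3+1+1
…and 26 more, for 38 total.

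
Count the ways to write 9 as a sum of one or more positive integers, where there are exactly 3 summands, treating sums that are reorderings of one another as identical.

7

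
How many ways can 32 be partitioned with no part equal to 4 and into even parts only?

Direct enumeration gives 96 partitions.

96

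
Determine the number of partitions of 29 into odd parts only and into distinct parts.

17

Listing the qualifying partitions of 29:
29
1,3,25
1,5,23
1,7,21
3,5,21
1,9,19
3,7,19
1,11,17
3,9,17
5,7,17
1,13,15
3,11,15
5,9,15
5,11,13
7,9,13
1,3,5,7,13
1,3,5,9,11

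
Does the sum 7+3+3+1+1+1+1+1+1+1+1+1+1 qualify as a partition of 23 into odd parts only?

The parts sum to 23, and the condition 'every summand is odd' holds.

Yes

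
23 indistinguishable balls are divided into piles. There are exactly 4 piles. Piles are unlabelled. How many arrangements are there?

Enumerating by decreasing first part gives 94 partitions in all.

94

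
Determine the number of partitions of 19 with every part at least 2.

105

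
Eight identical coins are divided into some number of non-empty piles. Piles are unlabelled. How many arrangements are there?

The partitions of 8 that satisfy the conditions:
8
7+1
6+2
6+1+1
5+3
5+2+1
5+1+1+1
4+4
4+3+1
4+2+2
4+2+1+1
4+1+1+1+1
3+3+2
3+3+1+1
3+2+2+1
3+2+1+1+1
3+1+1+1+1+1
2+2+2+2
2+2+2+1+1
2+2+1+1+1+1
2+1+1+1+1+1+1
1+1+1+1+1+1+1+1

22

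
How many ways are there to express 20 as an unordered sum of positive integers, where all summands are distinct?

There are too many to list fully; the first 12 (by largest part) are:
20
19, 1
18, 2
17, 3
17, 2, 1
16, 4
16, 3, 1
15, 5
15, 4, 1
15, 3, 2
14, 6
14, 5, 1
…and 52 more, for 64 total.

64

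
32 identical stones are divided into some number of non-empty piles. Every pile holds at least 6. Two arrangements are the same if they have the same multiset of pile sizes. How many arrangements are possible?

There are too many to list fully; the first 12 (by largest part) are:
32
6,26
7,25
8,24
9,23
10,22
11,21
12,20
6,6,20
13,19
6,7,19
14,18
…and 41 more, for 53 total.

53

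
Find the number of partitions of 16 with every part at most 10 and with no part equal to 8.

190

Enumerating by decreasing first part gives 190 partitions in all.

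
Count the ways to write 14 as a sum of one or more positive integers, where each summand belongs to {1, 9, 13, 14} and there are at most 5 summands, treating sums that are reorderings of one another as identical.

The partitions of 14 that satisfy the conditions:
14
1,13
That's 2 in total.

2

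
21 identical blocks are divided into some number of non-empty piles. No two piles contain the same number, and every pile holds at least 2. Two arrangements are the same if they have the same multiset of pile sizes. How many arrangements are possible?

41

There are too many to list fully; the first 12 (by largest part) are:
21
2+19
3+18
4+17
5+16
2+3+16
6+15
2+4+15
7+14
2+5+14
3+4+14
8+13
…and 29 more, for 41 total.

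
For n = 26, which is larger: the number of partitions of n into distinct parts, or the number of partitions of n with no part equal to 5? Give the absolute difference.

Partitions of 26 into distinct parts: 165.
Partitions of 26 with no part equal to 5: 1644.
|165 − 1644| = 1479.

1479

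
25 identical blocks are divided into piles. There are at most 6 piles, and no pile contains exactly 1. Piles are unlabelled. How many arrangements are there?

279

Direct enumeration gives 279 partitions.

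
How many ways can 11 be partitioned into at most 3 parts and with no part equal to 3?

They are:
11
1, 10
2, 9
1, 1, 9
1, 2, 8
4, 7
2, 2, 7
5, 6
1, 4, 6
1, 5, 5
2, 4, 5
That's 11 in total.

11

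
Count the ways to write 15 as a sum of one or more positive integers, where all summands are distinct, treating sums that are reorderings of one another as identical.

27

There are too many to list fully; the first 12 (by largest part) are:
15
1+14
2+13
3+12
1+2+12
4+11
1+3+11
5+10
1+4+10
2+3+10
6+9
1+5+9
…and 15 more, for 27 total.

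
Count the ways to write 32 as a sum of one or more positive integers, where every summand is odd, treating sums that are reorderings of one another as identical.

A full systematic count gives 390.

390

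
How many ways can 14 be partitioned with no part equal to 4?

Systematic enumeration (by largest part, then next-largest, …) yields 93.

93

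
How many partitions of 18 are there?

Enumerating by decreasing first part gives 385 partitions in all.

385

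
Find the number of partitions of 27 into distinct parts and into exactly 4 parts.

Direct enumeration gives 72 partitions.

72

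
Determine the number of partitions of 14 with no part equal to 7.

120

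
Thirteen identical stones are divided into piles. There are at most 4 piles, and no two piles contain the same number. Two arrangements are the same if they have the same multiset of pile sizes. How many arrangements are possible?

They are:
13
12 + 1
11 + 2
10 + 3
10 + 2 + 1
9 + 4
9 + 3 + 1
8 + 5
8 + 4 + 1
8 + 3 + 2
7 + 6
7 + 5 + 1
7 + 4 + 2
7 + 3 + 2 + 1
6 + 5 + 2
6 + 4 + 3
6 + 4 + 2 + 1
5 + 4 + 3 + 1
Counting gives 18.

18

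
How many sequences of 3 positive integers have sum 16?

Place 2 bars in the 15 internal gaps of a row of 16 dots: C(15,2) = 105.

105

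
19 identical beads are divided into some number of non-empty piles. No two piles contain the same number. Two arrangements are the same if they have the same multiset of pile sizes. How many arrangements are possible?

There are too many to list fully; the first 12 (by largest part) are:
19
18, 1
17, 2
16, 3
16, 2, 1
15, 4
15, 3, 1
14, 5
14, 4, 1
14, 3, 2
13, 6
13, 5, 1
…and 42 more, for 54 total.

54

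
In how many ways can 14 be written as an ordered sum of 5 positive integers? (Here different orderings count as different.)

Equivalently, choose which 4 of the 13 gaps become plus signs: C(13,4) = 715.

715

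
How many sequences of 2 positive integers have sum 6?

5

A composition of 6 into 2 positive parts is chosen by placing 1 dividers among the 5 gaps between 6 units: C(5,1) = 5.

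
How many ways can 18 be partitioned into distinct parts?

A partial list (first 12 by largest part):
18
1+17
2+16
3+15
1+2+15
4+14
1+3+14
5+13
1+4+13
2+3+13
6+12
1+5+12
…and 34 more, for 46 total.

46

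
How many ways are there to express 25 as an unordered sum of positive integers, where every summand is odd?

142

Systematic enumeration (by largest part, then next-largest, …) yields 142.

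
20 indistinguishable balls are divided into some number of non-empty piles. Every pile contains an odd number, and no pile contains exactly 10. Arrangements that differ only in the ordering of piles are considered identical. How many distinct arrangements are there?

64

A partial list (first 12 by largest part):
19 + 1
17 + 3
17 + 1 + 1 + 1
15 + 5
15 + 3 + 1 + 1
15 + 1 + 1 + 1 + 1 + 1
13 + 7
13 + 5 + 1 + 1
13 + 3 + 3 + 1
13 + 3 + 1 + 1 + 1 + 1
13 + 1 + 1 + 1 + 1 + 1 + 1 + 1
11 + 9
…and 52 more, for 64 total.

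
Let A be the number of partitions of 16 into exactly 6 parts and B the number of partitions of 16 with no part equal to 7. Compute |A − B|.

166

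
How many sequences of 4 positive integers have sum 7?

Equivalently, choose which 3 of the 6 gaps become plus signs: C(6,3) = 20.

20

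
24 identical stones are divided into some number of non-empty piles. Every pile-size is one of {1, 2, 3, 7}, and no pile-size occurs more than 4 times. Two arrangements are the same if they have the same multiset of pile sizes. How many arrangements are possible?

They are:
3 + 7 + 7 + 7
1 + 2 + 7 + 7 + 7
1 + 1 + 1 + 7 + 7 + 7
1 + 3 + 3 + 3 + 7 + 7
2 + 2 + 3 + 3 + 7 + 7
1 + 1 + 2 + 3 + 3 + 7 + 7
1 + 1 + 1 + 1 + 3 + 3 + 7 + 7
1 + 2 + 2 + 2 + 3 + 7 + 7
1 + 1 + 1 + 2 + 2 + 3 + 7 + 7
1 + 1 + 2 + 2 + 2 + 2 + 7 + 7
1 + 1 + 1 + 1 + 2 + 2 + 2 + 7 + 7
1 + 2 + 2 + 3 + 3 + 3 + 3 + 7
1 + 1 + 1 + 2 + 3 + 3 + 3 + 3 + 7
2 + 2 + 2 + 2 + 3 + 3 + 3 + 7
1 + 1 + 2 + 2 + 2 + 3 + 3 + 3 + 7
1 + 1 + 1 + 1 + 2 + 2 + 3 + 3 + 3 + 7
1 + 1 + 1 + 2 + 2 + 2 + 2 + 3 + 3 + 7
1 + 1 + 1 + 1 + 2 + 2 + 2 + 2 + 3 + 3 + 3 + 3
Counting gives 18.

18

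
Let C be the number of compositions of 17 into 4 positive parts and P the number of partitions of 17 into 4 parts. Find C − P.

521

Ordered (compositions into 4 parts): C(16,3) = 560.
Partitions of 17 into exactly 4 parts: 39.
Difference: 560 − 39 = 521.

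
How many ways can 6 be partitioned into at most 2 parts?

4

The partitions of 6 that satisfy the conditions:
6
5 + 1
4 + 2
3 + 3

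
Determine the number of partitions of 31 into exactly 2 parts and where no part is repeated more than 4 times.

Listing the qualifying partitions of 31:
30 + 1
29 + 2
28 + 3
27 + 4
26 + 5
25 + 6
24 + 7
23 + 8
22 + 9
21 + 10
20 + 11
19 + 12
18 + 13
17 + 14
16 + 15

15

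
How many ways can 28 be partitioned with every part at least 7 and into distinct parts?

12

The partitions of 28 that satisfy the conditions:
28
7,21
8,20
9,19
10,18
11,17
12,16
13,15
7,8,13
7,9,12
7,10,11
8,9,11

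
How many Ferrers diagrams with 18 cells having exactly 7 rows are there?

49

There are too many to list fully; the first 12 (by largest part) are:
12+1+1+1+1+1+1
11+2+1+1+1+1+1
10+3+1+1+1+1+1
10+2+2+1+1+1+1
9+4+1+1+1+1+1
9+3+2+1+1+1+1
9+2+2+2+1+1+1
8+5+1+1+1+1+1
8+4+2+1+1+1+1
8+3+3+1+1+1+1
8+3+2+2+1+1+1
8+2+2+2+2+1+1
…and 37 more, for 49 total.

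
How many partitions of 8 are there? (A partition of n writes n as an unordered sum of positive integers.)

22

Listing the qualifying partitions of 8:
8
7,1
6,2
6,1,1
5,3
5,2,1
5,1,1,1
4,4
4,3,1
4,2,2
4,2,1,1
4,1,1,1,1
3,3,2
3,3,1,1
3,2,2,1
3,2,1,1,1
3,1,1,1,1,1
2,2,2,2
2,2,2,1,1
2,2,1,1,1,1
2,1,1,1,1,1,1
1,1,1,1,1,1,1,1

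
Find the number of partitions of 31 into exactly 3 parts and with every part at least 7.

14

Enumerating:
17,7,7
16,8,7
15,9,7
15,8,8
14,10,7
14,9,8
13,11,7
13,10,8
13,9,9
12,12,7
12,11,8
12,10,9
11,11,9
11,10,10
Counting gives 14.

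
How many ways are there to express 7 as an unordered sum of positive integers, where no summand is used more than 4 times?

The partitions of 7 that satisfy the conditions:
7
6 + 1
5 + 2
5 + 1 + 1
4 + 3
4 + 2 + 1
4 + 1 + 1 + 1
3 + 3 + 1
3 + 2 + 2
3 + 2 + 1 + 1
3 + 1 + 1 + 1 + 1
2 + 2 + 2 + 1
2 + 2 + 1 + 1 + 1

13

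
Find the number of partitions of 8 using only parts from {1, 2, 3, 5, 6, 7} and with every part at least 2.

Enumerating:
6,2
5,3
3,3,2
2,2,2,2
Counting gives 4.

4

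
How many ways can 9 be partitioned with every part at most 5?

The partitions of 9 that satisfy the conditions:
5,4
5,3,1
5,2,2
5,2,1,1
5,1,1,1,1
4,4,1
4,3,2
4,3,1,1
4,2,2,1
4,2,1,1,1
4,1,1,1,1,1
3,3,3
3,3,2,1
3,3,1,1,1
3,2,2,2
3,2,2,1,1
3,2,1,1,1,1
3,1,1,1,1,1,1
2,2,2,2,1
2,2,2,1,1,1
2,2,1,1,1,1,1
2,1,1,1,1,1,1,1
1,1,1,1,1,1,1,1,1
Counting gives 23.

23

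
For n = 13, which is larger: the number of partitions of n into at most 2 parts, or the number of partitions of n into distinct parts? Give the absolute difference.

11

Partitions of 13 into at most 2 parts: 7.
Partitions of 13 into distinct parts: 18.
|7 − 18| = 11.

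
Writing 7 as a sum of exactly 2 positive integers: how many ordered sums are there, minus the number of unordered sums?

Ordered (compositions into 2 parts): C(6,1) = 6.
Unordered (partitions into 2 parts): 3.
Difference: 6 − 3 = 3.

3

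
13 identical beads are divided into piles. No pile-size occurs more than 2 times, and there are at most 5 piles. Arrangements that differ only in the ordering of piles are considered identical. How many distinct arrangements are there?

43

There are too many to list fully; the first 12 (by largest part) are:
13
12 + 1
11 + 2
11 + 1 + 1
10 + 3
10 + 2 + 1
9 + 4
9 + 3 + 1
9 + 2 + 2
9 + 2 + 1 + 1
8 + 5
8 + 4 + 1
…and 31 more, for 43 total.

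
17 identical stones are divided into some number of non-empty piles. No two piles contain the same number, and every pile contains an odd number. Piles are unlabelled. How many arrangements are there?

Listing the qualifying partitions of 17:
17
13+3+1
11+5+1
9+7+1
9+5+3

5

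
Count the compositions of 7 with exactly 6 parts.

6

Place 5 bars in the 6 internal gaps of a row of 7 dots: C(6,5) = 6.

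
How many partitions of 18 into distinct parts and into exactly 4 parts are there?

15

Listing the qualifying partitions of 18:
1,2,3,12
1,2,4,11
1,2,5,10
1,3,4,10
1,2,6,9
1,3,5,9
2,3,4,9
1,2,7,8
1,3,6,8
1,4,5,8
2,3,5,8
1,4,6,7
2,3,6,7
2,4,5,7
3,4,5,6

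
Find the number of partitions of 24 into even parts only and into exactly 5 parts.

They are:
16, 2, 2, 2, 2
14, 4, 2, 2, 2
12, 6, 2, 2, 2
12, 4, 4, 2, 2
10, 8, 2, 2, 2
10, 6, 4, 2, 2
10, 4, 4, 4, 2
8, 8, 4, 2, 2
8, 6, 6, 2, 2
8, 6, 4, 4, 2
8, 4, 4, 4, 4
6, 6, 6, 4, 2
6, 6, 4, 4, 4
That's 13 in total.

13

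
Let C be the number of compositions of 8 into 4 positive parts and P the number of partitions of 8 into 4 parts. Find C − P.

Compositions: C(7,3) = 35.
Unordered (partitions into 4 parts): 5.
Difference: 35 − 5 = 30.

30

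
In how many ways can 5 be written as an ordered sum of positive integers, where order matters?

16

Each of the 4 gaps between 5 units is either a break or not: 2^4 = 16.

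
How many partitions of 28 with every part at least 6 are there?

There are too many to list fully; the first 12 (by largest part) are:
28
22, 6
21, 7
20, 8
19, 9
18, 10
17, 11
16, 12
16, 6, 6
15, 13
15, 7, 6
14, 14
…and 17 more, for 29 total.

29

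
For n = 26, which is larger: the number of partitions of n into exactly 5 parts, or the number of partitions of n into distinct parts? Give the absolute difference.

56

Partitions of 26 into exactly 5 parts: 221.
Partitions of 26 into distinct parts: 165.
|221 − 165| = 56.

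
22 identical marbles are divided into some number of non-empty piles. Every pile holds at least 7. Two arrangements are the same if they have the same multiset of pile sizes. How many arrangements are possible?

7

Listing the qualifying partitions of 22:
22
15 + 7
14 + 8
13 + 9
12 + 10
11 + 11
8 + 7 + 7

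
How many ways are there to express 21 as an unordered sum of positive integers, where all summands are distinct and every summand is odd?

The partitions of 21 that satisfy the conditions:
21
17+3+1
15+5+1
13+7+1
13+5+3
11+9+1
11+7+3
9+7+5
That's 8 in total.

8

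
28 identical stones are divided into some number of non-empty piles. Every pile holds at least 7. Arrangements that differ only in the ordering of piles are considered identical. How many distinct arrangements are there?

18

Enumerating:
28
21 + 7
20 + 8
19 + 9
18 + 10
17 + 11
16 + 12
15 + 13
14 + 14
14 + 7 + 7
13 + 8 + 7
12 + 9 + 7
12 + 8 + 8
11 + 10 + 7
11 + 9 + 8
10 + 10 + 8
10 + 9 + 9
7 + 7 + 7 + 7
That's 18 in total.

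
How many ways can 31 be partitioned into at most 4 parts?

321

There are 321 such partitions.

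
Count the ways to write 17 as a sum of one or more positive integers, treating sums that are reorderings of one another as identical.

297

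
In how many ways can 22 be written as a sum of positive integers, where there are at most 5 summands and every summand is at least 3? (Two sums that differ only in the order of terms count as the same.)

A partial list (first 12 by largest part):
22
3+19
4+18
5+17
6+16
3+3+16
7+15
3+4+15
8+14
3+5+14
4+4+14
9+13
…and 55 more, for 67 total.

67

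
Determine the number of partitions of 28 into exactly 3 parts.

There are too many to list fully; the first 12 (by largest part) are:
26, 1, 1
25, 2, 1
24, 3, 1
24, 2, 2
23, 4, 1
23, 3, 2
22, 5, 1
22, 4, 2
22, 3, 3
21, 6, 1
21, 5, 2
21, 4, 3
…and 53 more, for 65 total.

65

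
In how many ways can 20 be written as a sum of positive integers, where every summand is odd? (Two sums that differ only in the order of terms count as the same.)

64

A partial list (first 12 by largest part):
19+1
17+3
17+1+1+1
15+5
15+3+1+1
15+1+1+1+1+1
13+7
13+5+1+1
13+3+3+1
13+3+1+1+1+1
13+1+1+1+1+1+1+1
11+9
…and 52 more, for 64 total.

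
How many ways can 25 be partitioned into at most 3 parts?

There are too many to list fully; the first 12 (by largest part) are:
25
24,1
23,2
23,1,1
22,3
22,2,1
21,4
21,3,1
21,2,2
20,5
20,4,1
20,3,2
…and 53 more, for 65 total.

65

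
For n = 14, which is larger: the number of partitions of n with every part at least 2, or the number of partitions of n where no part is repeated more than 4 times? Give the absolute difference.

Partitions of 14 with every part at least 2: 34.
Partitions of 14 where no part is repeated more than 4 times: 100.
|34 − 100| = 66.

66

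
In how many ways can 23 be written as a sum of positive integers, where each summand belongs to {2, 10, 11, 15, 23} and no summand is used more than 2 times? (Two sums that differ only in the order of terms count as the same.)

2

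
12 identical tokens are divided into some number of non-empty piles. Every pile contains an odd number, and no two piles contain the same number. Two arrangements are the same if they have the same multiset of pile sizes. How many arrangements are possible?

They are:
11,1
9,3
7,5

3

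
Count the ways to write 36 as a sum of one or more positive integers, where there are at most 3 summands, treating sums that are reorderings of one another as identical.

127

Enumerating by decreasing first part gives 127 partitions in all.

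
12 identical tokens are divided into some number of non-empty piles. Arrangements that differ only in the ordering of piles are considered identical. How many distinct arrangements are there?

Counting exhaustively, 77 partitions satisfy the conditions.

77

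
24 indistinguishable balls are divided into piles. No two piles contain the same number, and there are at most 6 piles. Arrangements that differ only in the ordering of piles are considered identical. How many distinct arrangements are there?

A full systematic count gives 122.

122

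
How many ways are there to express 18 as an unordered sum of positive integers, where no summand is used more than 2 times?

135

Counting exhaustively, 135 partitions satisfy the conditions.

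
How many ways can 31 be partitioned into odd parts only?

340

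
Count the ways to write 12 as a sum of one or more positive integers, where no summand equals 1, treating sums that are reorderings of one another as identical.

21

They are:
12
10+2
9+3
8+4
8+2+2
7+5
7+3+2
6+6
6+4+2
6+3+3
6+2+2+2
5+5+2
5+4+3
5+3+2+2
4+4+4
4+4+2+2
4+3+3+2
4+2+2+2+2
3+3+3+3
3+3+2+2+2
2+2+2+2+2+2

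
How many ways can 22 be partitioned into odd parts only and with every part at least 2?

13

Enumerating:
19+3
17+5
15+7
13+9
13+3+3+3
11+11
11+5+3+3
9+7+3+3
9+5+5+3
7+7+5+3
7+5+5+5
7+3+3+3+3+3
5+5+3+3+3+3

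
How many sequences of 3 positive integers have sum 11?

45

Place 2 bars in the 10 internal gaps of a row of 11 dots: C(10,2) = 45.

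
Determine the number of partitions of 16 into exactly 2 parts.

8

Listing the qualifying partitions of 16:
15,1
14,2
13,3
12,4
11,5
10,6
9,7
8,8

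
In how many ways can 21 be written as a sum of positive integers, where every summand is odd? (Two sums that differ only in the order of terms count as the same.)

76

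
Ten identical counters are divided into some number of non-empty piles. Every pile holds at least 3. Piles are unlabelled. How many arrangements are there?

Listing the qualifying partitions of 10:
10
7,3
6,4
5,5
4,3,3

5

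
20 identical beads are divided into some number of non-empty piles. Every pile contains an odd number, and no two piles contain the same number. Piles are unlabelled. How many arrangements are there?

Enumerating:
1+19
3+17
5+15
7+13
9+11
1+3+5+11
1+3+7+9
Counting gives 7.

7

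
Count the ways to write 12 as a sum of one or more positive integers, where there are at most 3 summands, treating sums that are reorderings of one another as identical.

19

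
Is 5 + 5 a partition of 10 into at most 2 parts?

The parts sum to 10, and the condition 'there are at most 2 summands' holds.

Yes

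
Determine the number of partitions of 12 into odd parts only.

Listing the qualifying partitions of 12:
11, 1
9, 3
9, 1, 1, 1
7, 5
7, 3, 1, 1
7, 1, 1, 1, 1, 1
5, 5, 1, 1
5, 3, 3, 1
5, 3, 1, 1, 1, 1
5, 1, 1, 1, 1, 1, 1, 1
3, 3, 3, 3
3, 3, 3, 1, 1, 1
3, 3, 1, 1, 1, 1, 1, 1
3, 1, 1, 1, 1, 1, 1, 1, 1, 1
1, 1, 1, 1, 1, 1, 1, 1, 1, 1, 1, 1
That's 15 in total.

15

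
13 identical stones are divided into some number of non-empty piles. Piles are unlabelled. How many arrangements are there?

Direct enumeration gives 101 partitions.

101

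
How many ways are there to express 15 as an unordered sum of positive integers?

Counting exhaustively, 176 partitions satisfy the conditions.

176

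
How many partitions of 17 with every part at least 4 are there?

12

Listing the qualifying partitions of 17:
17
13 + 4
12 + 5
11 + 6
10 + 7
9 + 8
9 + 4 + 4
8 + 5 + 4
7 + 6 + 4
7 + 5 + 5
6 + 6 + 5
5 + 4 + 4 + 4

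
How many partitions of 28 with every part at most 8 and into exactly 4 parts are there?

5

Listing the qualifying partitions of 28:
8,8,8,4
8,8,7,5
8,8,6,6
8,7,7,6
7,7,7,7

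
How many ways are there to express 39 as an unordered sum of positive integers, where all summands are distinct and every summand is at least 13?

Enumerating:
39
13 + 26
14 + 25
15 + 24
16 + 23
17 + 22
18 + 21
19 + 20
Counting gives 8.

8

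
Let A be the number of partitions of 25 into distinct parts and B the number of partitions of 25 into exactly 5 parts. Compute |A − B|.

Partitions of 25 into distinct parts: 142.
Partitions of 25 into exactly 5 parts: 192.
|142 − 192| = 50.

50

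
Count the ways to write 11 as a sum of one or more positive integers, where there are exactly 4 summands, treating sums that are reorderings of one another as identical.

The partitions of 11 that satisfy the conditions:
8+1+1+1
7+2+1+1
6+3+1+1
6+2+2+1
5+4+1+1
5+3+2+1
5+2+2+2
4+4+2+1
4+3+3+1
4+3+2+2
3+3+3+2
Counting gives 11.

11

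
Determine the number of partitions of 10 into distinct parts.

Listing the qualifying partitions of 10:
10
9,1
8,2
7,3
7,2,1
6,4
6,3,1
5,4,1
5,3,2
4,3,2,1
That's 10 in total.

10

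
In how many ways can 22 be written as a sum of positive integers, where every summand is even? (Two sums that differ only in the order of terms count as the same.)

56

There are too many to list fully; the first 12 (by largest part) are:
22
2, 20
4, 18
2, 2, 18
6, 16
2, 4, 16
2, 2, 2, 16
8, 14
2, 6, 14
4, 4, 14
2, 2, 4, 14
2, 2, 2, 2, 14
…and 44 more, for 56 total.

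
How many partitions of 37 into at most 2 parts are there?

They are:
37
36,1
35,2
34,3
33,4
32,5
31,6
30,7
29,8
28,9
27,10
26,11
25,12
24,13
23,14
22,15
21,16
20,17
19,18

19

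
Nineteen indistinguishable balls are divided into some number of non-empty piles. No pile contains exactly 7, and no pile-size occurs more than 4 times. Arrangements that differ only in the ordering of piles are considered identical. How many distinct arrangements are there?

A full systematic count gives 265.

265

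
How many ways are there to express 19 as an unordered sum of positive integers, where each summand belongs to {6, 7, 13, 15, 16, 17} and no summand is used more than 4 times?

2

Enumerating:
13,6
7,6,6
Counting gives 2.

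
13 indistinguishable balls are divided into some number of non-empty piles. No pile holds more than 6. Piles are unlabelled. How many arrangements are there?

71

There are 71 such partitions.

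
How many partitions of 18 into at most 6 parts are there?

199

A full systematic count gives 199.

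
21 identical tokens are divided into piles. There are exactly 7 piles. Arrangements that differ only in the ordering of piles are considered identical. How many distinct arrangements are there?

Direct enumeration gives 105 partitions.

105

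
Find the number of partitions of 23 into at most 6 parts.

Systematic enumeration (by largest part, then next-largest, …) yields 454.

454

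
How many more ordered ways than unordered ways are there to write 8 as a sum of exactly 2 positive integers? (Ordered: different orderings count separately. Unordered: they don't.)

Compositions: C(7,1) = 7.
Unordered (partitions into 2 parts): 4.
Difference: 7 − 4 = 3.

3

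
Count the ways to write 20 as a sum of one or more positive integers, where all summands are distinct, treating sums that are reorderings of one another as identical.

64

A partial list (first 12 by largest part):
20
1+19
2+18
3+17
1+2+17
4+16
1+3+16
5+15
1+4+15
2+3+15
6+14
1+5+14
…and 52 more, for 64 total.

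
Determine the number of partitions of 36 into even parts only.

385

Counting exhaustively, 385 partitions satisfy the conditions.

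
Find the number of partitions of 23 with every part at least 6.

12

The partitions of 23 that satisfy the conditions:
23
6+17
7+16
8+15
9+14
10+13
11+12
6+6+11
6+7+10
6+8+9
7+7+9
7+8+8
Counting gives 12.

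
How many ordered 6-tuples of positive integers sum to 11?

Equivalently, choose which 5 of the 10 gaps become plus signs: C(10,5) = 252.

252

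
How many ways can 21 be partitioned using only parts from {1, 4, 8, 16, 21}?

15

Listing the qualifying partitions of 21:
21
16 + 4 + 1
16 + 1 + 1 + 1 + 1 + 1
8 + 8 + 4 + 1
8 + 8 + 1 + 1 + 1 + 1 + 1
8 + 4 + 4 + 4 + 1
8 + 4 + 4 + 1 + 1 + 1 + 1 + 1
8 + 4 + 1 + 1 + 1 + 1 + 1 + 1 + 1 + 1 + 1
8 + 1 + 1 + 1 + 1 + 1 + 1 + 1 + 1 + 1 + 1 + 1 + 1 + 1
4 + 4 + 4 + 4 + 4 + 1
4 + 4 + 4 + 4 + 1 + 1 + 1 + 1 + 1
4 + 4 + 4 + 1 + 1 + 1 + 1 + 1 + 1 + 1 + 1 + 1
4 + 4 + 1 + 1 + 1 + 1 + 1 + 1 + 1 + 1 + 1 + 1 + 1 + 1 + 1
4 + 1 + 1 + 1 + 1 + 1 + 1 + 1 + 1 + 1 + 1 + 1 + 1 + 1 + 1 + 1 + 1 + 1
1 + 1 + 1 + 1 + 1 + 1 + 1 + 1 + 1 + 1 + 1 + 1 + 1 + 1 + 1 + 1 + 1 + 1 + 1 + 1 + 1
That's 15 in total.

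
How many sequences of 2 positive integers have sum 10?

9

Place 1 bars in the 9 internal gaps of a row of 10 dots: C(9,1) = 9.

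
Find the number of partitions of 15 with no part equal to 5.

A full systematic count gives 134.

134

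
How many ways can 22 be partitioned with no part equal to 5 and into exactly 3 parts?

A partial list (first 12 by largest part):
20 + 1 + 1
19 + 2 + 1
18 + 3 + 1
18 + 2 + 2
17 + 4 + 1
17 + 3 + 2
16 + 4 + 2
16 + 3 + 3
15 + 6 + 1
15 + 4 + 3
14 + 7 + 1
14 + 6 + 2
…and 20 more, for 32 total.

32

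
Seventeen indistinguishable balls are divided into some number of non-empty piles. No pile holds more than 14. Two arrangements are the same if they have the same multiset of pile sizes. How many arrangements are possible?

Enumerating by decreasing first part gives 293 partitions in all.

293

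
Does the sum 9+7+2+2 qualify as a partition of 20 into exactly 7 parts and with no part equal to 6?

No

The parts sum to 20, and the condition 'there are exactly 7 summands' is violated.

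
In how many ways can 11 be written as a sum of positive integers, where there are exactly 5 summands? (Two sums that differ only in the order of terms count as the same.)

They are:
1, 1, 1, 1, 7
1, 1, 1, 2, 6
1, 1, 1, 3, 5
1, 1, 2, 2, 5
1, 1, 1, 4, 4
1, 1, 2, 3, 4
1, 2, 2, 2, 4
1, 1, 3, 3, 3
1, 2, 2, 3, 3
2, 2, 2, 2, 3
That's 10 in total.

10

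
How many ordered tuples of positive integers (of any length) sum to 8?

Each of the 7 gaps between 8 units is either a break or not: 2^7 = 128.

128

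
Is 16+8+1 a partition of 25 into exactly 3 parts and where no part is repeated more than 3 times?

The parts sum to 25, and the condition 'there are exactly 3 summands' holds; the condition 'no summand is used more than 3 times' holds.

Yes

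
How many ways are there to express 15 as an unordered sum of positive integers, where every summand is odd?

A partial list (first 12 by largest part):
15
1+1+13
1+3+11
1+1+1+1+11
1+5+9
3+3+9
1+1+1+3+9
1+1+1+1+1+1+9
1+7+7
3+5+7
1+1+1+5+7
1+1+3+3+7
…and 15 more, for 27 total.

27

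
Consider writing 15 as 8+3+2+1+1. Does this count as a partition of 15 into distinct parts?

The parts sum to 15, and the condition 'all summands are distinct' is violated.

No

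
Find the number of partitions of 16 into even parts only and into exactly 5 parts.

3

They are:
8,2,2,2,2
6,4,2,2,2
4,4,4,2,2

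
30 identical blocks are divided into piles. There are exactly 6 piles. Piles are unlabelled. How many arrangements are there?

Direct enumeration gives 532 partitions.

532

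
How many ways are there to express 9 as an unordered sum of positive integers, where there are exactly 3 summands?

Listing the qualifying partitions of 9:
7+1+1
6+2+1
5+3+1
5+2+2
4+4+1
4+3+2
3+3+3
Counting gives 7.

7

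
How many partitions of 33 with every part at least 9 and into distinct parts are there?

12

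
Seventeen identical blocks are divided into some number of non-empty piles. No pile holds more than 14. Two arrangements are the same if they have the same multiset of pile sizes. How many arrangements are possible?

293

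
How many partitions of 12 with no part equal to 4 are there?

There are too many to list fully; the first 12 (by largest part) are:
12
11,1
10,2
10,1,1
9,3
9,2,1
9,1,1,1
8,3,1
8,2,2
8,2,1,1
8,1,1,1,1
7,5
…and 43 more, for 55 total.

55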